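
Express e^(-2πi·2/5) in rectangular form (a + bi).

ω_5^2 = e^(-2πi·2/5)
= cos(-2π·2/5) + i·sin(-2π·2/5)
= cos(-4π/5) + i·sin(-4π/5)

ω_5^2 = cos(-4π/5) + i·sin(-4π/5) = -0.8090-0.5878i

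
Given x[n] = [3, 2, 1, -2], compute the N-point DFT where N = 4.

X[k] = Σ(n=0 to 3) x[n] · ω_4^(nk)
where ω_4 = e^(-2πi/4)

Computing each X[k]:
X[0] = 4
X[1] = 2-4i
X[2] = 4
X[3] = 2+4i

X = [4, 2-4i, 4, 2+4i]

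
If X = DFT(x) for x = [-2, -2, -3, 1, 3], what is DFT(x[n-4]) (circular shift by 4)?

Time shift by 4: X_shifted[k] = ω_5^(4k) · X[k]
Shifted x = [-2, -3, 1, 3, -2]

DFT(x[n-4]) = [-3, -6.7812+2.1266i, 3.2812-1.3143i, 3.2812+1.3143i, -6.7812-2.1266i]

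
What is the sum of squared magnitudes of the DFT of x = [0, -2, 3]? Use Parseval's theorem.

Parseval: Σ|x[n]|² = (1/N)Σ|X[k]|², so Σ|X[k]|² = N·Σ|x[n]|² = 3·13.0000

Σ|X[k]|² = N·Σ|x[n]|² = 3·13.0000 = 39.0000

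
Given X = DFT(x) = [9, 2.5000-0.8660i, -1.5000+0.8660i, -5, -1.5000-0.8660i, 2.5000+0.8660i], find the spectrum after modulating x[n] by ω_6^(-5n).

Modulation property: DFT(ω_6^(-5n)·x[n]) = X[(k-5) mod 6], so circularly shift X by 5 positions.

X[k-5] = [2.5000-0.8660i, -1.5000+0.8660i, -5, -1.5000-0.8660i, 2.5000+0.8660i, 9]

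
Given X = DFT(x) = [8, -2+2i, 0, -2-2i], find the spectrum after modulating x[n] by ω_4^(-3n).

Modulation property: DFT(ω_4^(-3n)·x[n]) = X[(k-3) mod 4], so circularly shift X by 3 positions.

X[k-3] = [-2+2i, 0, -2-2i, 8]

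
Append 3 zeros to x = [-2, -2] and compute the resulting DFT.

Original 2-point DFT: [-4, 0]
Zero-padded 5-point DFT provides frequency interpolation.

DFT_5([x, 0, ...]) = [-4, -2.6180+1.9021i, -0.3820+1.1756i, -0.3820-1.1756i, -2.6180-1.9021i]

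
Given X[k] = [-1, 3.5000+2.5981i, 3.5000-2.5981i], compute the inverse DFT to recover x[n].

x[n] = (1/3) Σ(k=0 to 2) X[k] · e^(2πikn/3)

Computing each x[n]:
x[0] = 2
x[1] = -3
x[2] = 0

x = [2, -3, 0]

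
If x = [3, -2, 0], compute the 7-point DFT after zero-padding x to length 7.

Original 3-point DFT: [1, 4.0000+1.7321i, 4.0000-1.7321i]
Zero-padded 7-point DFT provides frequency interpolation.

DFT_7([x, 0, ...]) = [1, 1.7530+1.5637i, 3.4450+1.9499i, 4.8019+0.8678i, 4.8019-0.8678i, 3.4450-1.9499i, 1.7530-1.5637i]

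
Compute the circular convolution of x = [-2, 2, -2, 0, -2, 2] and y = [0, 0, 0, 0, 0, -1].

(x ⊛ y)[n] = Σ(m=0 to 5) x[m] · y[(n-m) mod 6]

Computing each output sample:
(x ⊛ y)[0] = -2
(x ⊛ y)[1] = 2
(x ⊛ y)[2] = 0
(x ⊛ y)[3] = 2
(x ⊛ y)[4] = -2
(x ⊛ y)[5] = 2

x ⊛ y = [-2, 2, 0, 2, -2, 2]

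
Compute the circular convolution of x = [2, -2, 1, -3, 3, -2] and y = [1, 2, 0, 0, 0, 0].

(x ⊛ y)[n] = Σ(m=0 to 5) x[m] · y[(n-m) mod 6]

Computing each output sample:
(x ⊛ y)[0] = -2
(x ⊛ y)[1] = 2
(x ⊛ y)[2] = -3
(x ⊛ y)[3] = -1
(x ⊛ y)[4] = -3
(x ⊛ y)[5] = 4

x ⊛ y = [-2, 2, -3, -1, -3, 4]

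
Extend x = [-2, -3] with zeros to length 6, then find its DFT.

Original 2-point DFT: [-5, 1]
Zero-padded 6-point DFT provides frequency interpolation.

DFT_6([x, 0, ...]) = [-5, -3.5000+2.5981i, -0.5000+2.5981i, 1, -0.5000-2.5981i, -3.5000-2.5981i]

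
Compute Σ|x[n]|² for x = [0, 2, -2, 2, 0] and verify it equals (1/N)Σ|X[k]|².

Time domain:
Σ|x[n]|² = |0|² + |2|² + |-2|² + |2|² + |0|² = 12.0000

Frequency domain:
(1/5)Σ|X[k]|² = (1/5)(|2|² + |0.6180+0.4490i|² + |-1.6180-4.9798i|² + |-1.6180+4.9798i|² + |0.6180-0.4490i|²) = (1/5)·60.0000 = 12.0000

Both sides agree, confirming Parseval's theorem.

Σ|x[n]|² = (1/N)Σ|X[k]|² = 12.0000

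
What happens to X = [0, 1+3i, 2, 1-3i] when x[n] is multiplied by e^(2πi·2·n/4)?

Modulation property: DFT(ω_4^(-2n)·x[n]) = X[(k-2) mod 4], so circularly shift X by 2 positions.

X[k-2] = [2, 1-3i, 0, 1+3i]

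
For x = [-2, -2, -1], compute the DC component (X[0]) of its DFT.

X[0] = Σ(n=0 to 2) x[n] · ω_3^0 = Σ x[n]
= (-2) + (-2) + (-1)

X[0] = -5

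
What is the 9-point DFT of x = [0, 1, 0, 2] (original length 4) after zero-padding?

Original 4-point DFT: [3, 1i, -3, -1i]
Zero-padded 9-point DFT provides frequency interpolation.

DFT_9([x, 0, ...]) = [3, -0.2340-2.3748i, -0.8264+0.7472i, 1.5000-0.8660i, -1.9397-2.0741i, -1.9397+2.0741i, 1.5000+0.8660i, -0.8264-0.7472i, -0.2340+2.3748i]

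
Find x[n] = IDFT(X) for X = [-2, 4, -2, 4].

x[n] = (1/4) Σ(k=0 to 3) X[k] · e^(2πikn/4)

Computing each x[n]:
x[0] = 1
x[1] = 0
x[2] = -3
x[3] = 0

x = [1, 0, -3, 0]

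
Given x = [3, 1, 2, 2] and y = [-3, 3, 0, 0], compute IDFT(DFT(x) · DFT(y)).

(x ⊛ y)[n] = Σ(m=0 to 3) x[m] · y[(n-m) mod 4]

Computing each output sample:
(x ⊛ y)[0] = -3
(x ⊛ y)[1] = 6
(x ⊛ y)[2] = -3
(x ⊛ y)[3] = 0

x ⊛ y = [-3, 6, -3, 0]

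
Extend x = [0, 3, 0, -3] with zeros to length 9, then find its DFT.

Original 4-point DFT: [0, -6i, 0, 6i]
Zero-padded 9-point DFT provides frequency interpolation.

DFT_9([x, 0, ...]) = [0, 3.7981+0.6697i, 2.0209-5.5525i, -4.5000-2.5981i, -1.3191+1.5720i, -1.3191-1.5720i, -4.5000+2.5981i, 2.0209+5.5525i, 3.7981-0.6697i]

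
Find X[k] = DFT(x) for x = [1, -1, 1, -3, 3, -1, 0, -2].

X[k] = Σ(n=0 to 7) x[n] · ω_8^(nk)
where ω_8 = e^(-2πi/8)

Computing each X[k]:
X[0] = -2
X[1] = -1.2929-0.2929i
X[2] = 3-3i
X[3] = -2.7071+1.7071i
X[4] = 12
X[5] = -2.7071-1.7071i
X[6] = 3+3i
X[7] = -1.2929+0.2929i

X = [-2, -1.2929-0.2929i, 3-3i, -2.7071+1.7071i, 12, -2.7071-1.7071i, 3+3i, -1.2929+0.2929i]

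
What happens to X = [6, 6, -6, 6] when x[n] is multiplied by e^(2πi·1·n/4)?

Modulation property: DFT(ω_4^(-1n)·x[n]) = X[(k-1) mod 4], so circularly shift X by 1 positions.

X[k-1] = [6, 6, 6, -6]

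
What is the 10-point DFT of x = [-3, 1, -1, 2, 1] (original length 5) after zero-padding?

Original 5-point DFT: [0, -3.1910+1.7634i, -4.3090-2.8532i, -4.3090+2.8532i, -3.1910-1.7634i]
Zero-padded 10-point DFT provides frequency interpolation.

DFT_10([x, 0, ...]) = [0, -3.9271-2.1266i, -3.1910+1.7634i, -0.5729-1.3143i, -4.3090-2.8532i, -6, -4.3090+2.8532i, -0.5729+1.3143i, -3.1910-1.7634i, -3.9271+2.1266i]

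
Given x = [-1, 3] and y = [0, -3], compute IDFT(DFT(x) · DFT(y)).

(x ⊛ y)[n] = Σ(m=0 to 1) x[m] · y[(n-m) mod 2]

Computing each output sample:
(x ⊛ y)[0] = -9
(x ⊛ y)[1] = 3

x ⊛ y = [-9, 3]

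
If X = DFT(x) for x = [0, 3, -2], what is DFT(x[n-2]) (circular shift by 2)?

Time shift by 2: X_shifted[k] = ω_3^(2k) · X[k]
Shifted x = [3, -2, 0]

DFT(x[n-2]) = [1, 4.0000+1.7321i, 4.0000-1.7321i]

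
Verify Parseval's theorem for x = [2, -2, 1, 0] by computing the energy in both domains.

Time domain:
Σ|x[n]|² = |2|² + |-2|² + |1|² + |0|² = 9.0000

Frequency domain:
(1/4)Σ|X[k]|² = (1/4)(|1|² + |1+2i|² + |5|² + |1-2i|²) = (1/4)·36.0000 = 9.0000

Both sides agree, confirming Parseval's theorem.

Σ|x[n]|² = (1/N)Σ|X[k]|² = 9.0000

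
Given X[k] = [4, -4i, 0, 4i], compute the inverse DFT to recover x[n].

x[n] = (1/4) Σ(k=0 to 3) X[k] · e^(2πikn/4)

Computing each x[n]:
x[0] = 1
x[1] = 3
x[2] = 1
x[3] = -1

x = [1, 3, 1, -1]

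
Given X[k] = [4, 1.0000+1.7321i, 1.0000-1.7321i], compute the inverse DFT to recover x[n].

x[n] = (1/3) Σ(k=0 to 2) X[k] · e^(2πikn/3)

Computing each x[n]:
x[0] = 2
x[1] = 0
x[2] = 2

x = [2, 0, 2]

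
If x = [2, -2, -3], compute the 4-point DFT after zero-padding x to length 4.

Original 3-point DFT: [-3, 4.5000-0.8660i, 4.5000+0.8660i]
Zero-padded 4-point DFT provides frequency interpolation.

DFT_4([x, 0, ...]) = [-3, 5+2i, 1, 5-2i]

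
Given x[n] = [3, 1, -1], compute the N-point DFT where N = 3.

X[k] = Σ(n=0 to 2) x[n] · ω_3^(nk)
where ω_3 = e^(-2πi/3)

Computing each X[k]:
X[0] = 3
X[1] = 3.0000-1.7321i
X[2] = 3.0000+1.7321i

X = [3, 3.0000-1.7321i, 3.0000+1.7321i]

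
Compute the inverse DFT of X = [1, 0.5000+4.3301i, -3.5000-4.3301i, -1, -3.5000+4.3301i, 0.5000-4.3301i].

x[n] = (1/6) Σ(k=0 to 5) X[k] · e^(2πikn/6)

Computing each x[n]:
x[0] = -1
x[1] = 1
x[2] = -2
x[3] = -1
x[4] = 3
x[5] = 1

x = [-1, 1, -2, -1, 3, 1]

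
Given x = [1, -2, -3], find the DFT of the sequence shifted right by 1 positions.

Time shift by 1: X_shifted[k] = ω_3^(1k) · X[k]
Shifted x = [-3, 1, -2]

DFT(x[n-1]) = [-4, -2.5000-2.5981i, -2.5000+2.5981i]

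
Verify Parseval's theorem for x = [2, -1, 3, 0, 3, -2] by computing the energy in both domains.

Time domain:
Σ|x[n]|² = |2|² + |-1|² + |3|² + |0|² + |3|² + |-2|² = 27.0000

Frequency domain:
(1/6)Σ|X[k]|² = (1/6)(|5|² + |-2.5000-0.8660i|² + |0.5000-0.8660i|² + |11|² + |0.5000+0.8660i|² + |-2.5000+0.8660i|²) = (1/6)·162.0000 = 27.0000

Both sides agree, confirming Parseval's theorem.

Σ|x[n]|² = (1/N)Σ|X[k]|² = 27.0000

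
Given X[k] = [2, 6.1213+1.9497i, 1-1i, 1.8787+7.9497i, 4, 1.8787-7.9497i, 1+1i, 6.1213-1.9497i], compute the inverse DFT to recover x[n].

x[n] = (1/8) Σ(k=0 to 7) X[k] · e^(2πikn/8)

Computing each x[n]:
x[0] = 3
x[1] = -1
x[2] = 2
x[3] = -3
x[4] = -1
x[5] = 1
x[6] = -1
x[7] = 2

x = [3, -1, 2, -3, -1, 1, -1, 2]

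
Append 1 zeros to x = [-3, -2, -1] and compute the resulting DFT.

Original 3-point DFT: [-6, -1.5000+0.8660i, -1.5000-0.8660i]
Zero-padded 4-point DFT provides frequency interpolation.

DFT_4([x, 0, ...]) = [-6, -2+2i, -2, -2-2i]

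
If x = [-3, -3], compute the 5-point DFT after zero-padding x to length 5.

Original 2-point DFT: [-6, 0]
Zero-padded 5-point DFT provides frequency interpolation.

DFT_5([x, 0, ...]) = [-6, -3.9271+2.8532i, -0.5729+1.7634i, -0.5729-1.7634i, -3.9271-2.8532i]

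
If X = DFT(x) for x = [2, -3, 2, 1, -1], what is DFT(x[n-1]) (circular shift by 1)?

Time shift by 1: X_shifted[k] = ω_5^(1k) · X[k]
Shifted x = [-1, 2, -3, 2, 1]

DFT(x[n-1]) = [1, 0.7361+1.9879i, -3.7361-5.3431i, -3.7361+5.3431i, 0.7361-1.9879i]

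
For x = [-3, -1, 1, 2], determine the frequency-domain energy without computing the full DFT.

Parseval: Σ|x[n]|² = (1/N)Σ|X[k]|², so Σ|X[k]|² = N·Σ|x[n]|² = 4·15.0000

Σ|X[k]|² = N·Σ|x[n]|² = 4·15.0000 = 60.0000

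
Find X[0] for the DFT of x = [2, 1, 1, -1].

X[0] = Σ(n=0 to 3) x[n] · ω_4^0 = Σ x[n]
= (2) + (1) + (1) + (-1)

X[0] = 3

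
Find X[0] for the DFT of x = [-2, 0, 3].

X[0] = Σ(n=0 to 2) x[n] · ω_3^0 = Σ x[n]
= (-2) + (0) + (3)

X[0] = 1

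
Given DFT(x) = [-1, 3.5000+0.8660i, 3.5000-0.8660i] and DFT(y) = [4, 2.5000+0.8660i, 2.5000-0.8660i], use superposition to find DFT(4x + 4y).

By linearity: DFT(4x + 4y) = 4·DFT(x) + 4·DFT(y)
= 4·[-1, 3.5000+0.8660i, 3.5000-0.8660i] + 4·[4, 2.5000+0.8660i, 2.5000-0.8660i]

Computing element-wise:
Z[0] = 4·(-1) + 4·(4) = 12
Z[1] = 4·(3.5000+0.8660i) + 4·(2.5000+0.8660i) = 24.0000+6.9280i
Z[2] = 4·(3.5000-0.8660i) + 4·(2.5000-0.8660i) = 24.0000-6.9280i

DFT(4x + 4y) = 4·X + 4·Y = [12, 24.0000+6.9280i, 24.0000-6.9280i]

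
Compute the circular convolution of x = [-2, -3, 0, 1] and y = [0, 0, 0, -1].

(x ⊛ y)[n] = Σ(m=0 to 3) x[m] · y[(n-m) mod 4]

Computing each output sample:
(x ⊛ y)[0] = 3
(x ⊛ y)[1] = 0
(x ⊛ y)[2] = -1
(x ⊛ y)[3] = 2

x ⊛ y = [3, 0, -1, 2]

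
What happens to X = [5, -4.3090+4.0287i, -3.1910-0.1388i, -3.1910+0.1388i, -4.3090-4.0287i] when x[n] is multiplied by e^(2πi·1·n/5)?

Modulation property: DFT(ω_5^(-1n)·x[n]) = X[(k-1) mod 5], so circularly shift X by 1 positions.

X[k-1] = [-4.3090-4.0287i, 5, -4.3090+4.0287i, -3.1910-0.1388i, -3.1910+0.1388i]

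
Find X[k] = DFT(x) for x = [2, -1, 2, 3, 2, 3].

X[k] = Σ(n=0 to 5) x[n] · ω_6^(nk)
where ω_6 = e^(-2πi/6)

Computing each X[k]:
X[0] = 11
X[1] = -2.0000+3.4641i
X[2] = 2.0000+3.4641i
X[3] = 1
X[4] = 2.0000-3.4641i
X[5] = -2.0000-3.4641i

X = [11, -2.0000+3.4641i, 2.0000+3.4641i, 1, 2.0000-3.4641i, -2.0000-3.4641i]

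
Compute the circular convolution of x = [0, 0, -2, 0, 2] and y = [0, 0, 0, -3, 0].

(x ⊛ y)[n] = Σ(m=0 to 4) x[m] · y[(n-m) mod 5]

Computing each output sample:
(x ⊛ y)[0] = 6
(x ⊛ y)[1] = 0
(x ⊛ y)[2] = -6
(x ⊛ y)[3] = 0
(x ⊛ y)[4] = 0

x ⊛ y = [6, 0, -6, 0, 0]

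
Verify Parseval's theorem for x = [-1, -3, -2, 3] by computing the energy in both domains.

Time domain:
Σ|x[n]|² = |-1|² + |-3|² + |-2|² + |3|² = 23.0000

Frequency domain:
(1/4)Σ|X[k]|² = (1/4)(|-3|² + |1+6i|² + |-3|² + |1-6i|²) = (1/4)·92.0000 = 23.0000

Both sides agree, confirming Parseval's theorem.

Σ|x[n]|² = (1/N)Σ|X[k]|² = 23.0000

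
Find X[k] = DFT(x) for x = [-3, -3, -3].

X[k] = Σ(n=0 to 2) x[n] · ω_3^(nk)
where ω_3 = e^(-2πi/3)

Computing each X[k]:
X[0] = -9
X[1] = 0
X[2] = 0

X = [-9, 0, 0]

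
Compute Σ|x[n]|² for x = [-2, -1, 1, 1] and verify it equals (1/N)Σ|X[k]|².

Time domain:
Σ|x[n]|² = |-2|² + |-1|² + |1|² + |1|² = 7.0000

Frequency domain:
(1/4)Σ|X[k]|² = (1/4)(|-1|² + |-3+2i|² + |-1|² + |-3-2i|²) = (1/4)·28.0000 = 7.0000

Both sides agree, confirming Parseval's theorem.

Σ|x[n]|² = (1/N)Σ|X[k]|² = 7.0000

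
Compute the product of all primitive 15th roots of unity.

The primitive 15th roots of unity are ω_15^k for k coprime to 15: k ∈ {1, 2, 4, 7, 8, 11, 13, 14}
Their product equals the constant term of the cyclotomic polynomial Φ_15(x) up to sign.
For n ≥ 3, the product of all primitive nth roots of unity is 1. (For n=1 it is 1; for n=2 it is -1.)

1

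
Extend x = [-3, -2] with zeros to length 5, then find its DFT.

Original 2-point DFT: [-5, -1]
Zero-padded 5-point DFT provides frequency interpolation.

DFT_5([x, 0, ...]) = [-5, -3.6180+1.9021i, -1.3820+1.1756i, -1.3820-1.1756i, -3.6180-1.9021i]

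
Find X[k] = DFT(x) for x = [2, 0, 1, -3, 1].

X[k] = Σ(n=0 to 4) x[n] · ω_5^(nk)
where ω_5 = e^(-2πi/5)

Computing each X[k]:
X[0] = 1
X[1] = 3.9271-1.4001i
X[2] = 0.5729+4.3920i
X[3] = 0.5729-4.3920i
X[4] = 3.9271+1.4001i

X = [1, 3.9271-1.4001i, 0.5729+4.3920i, 0.5729-4.3920i, 3.9271+1.4001i]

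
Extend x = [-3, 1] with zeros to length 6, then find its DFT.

Original 2-point DFT: [-2, -4]
Zero-padded 6-point DFT provides frequency interpolation.

DFT_6([x, 0, ...]) = [-2, -2.5000-0.8660i, -3.5000-0.8660i, -4, -3.5000+0.8660i, -2.5000+0.8660i]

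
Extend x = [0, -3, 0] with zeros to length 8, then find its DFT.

Original 3-point DFT: [-3, 1.5000+2.5981i, 1.5000-2.5981i]
Zero-padded 8-point DFT provides frequency interpolation.

DFT_8([x, 0, ...]) = [-3, -2.1213+2.1213i, 3i, 2.1213+2.1213i, 3, 2.1213-2.1213i, -3i, -2.1213-2.1213i]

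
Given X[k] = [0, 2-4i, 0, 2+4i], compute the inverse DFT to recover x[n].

x[n] = (1/4) Σ(k=0 to 3) X[k] · e^(2πikn/4)

Computing each x[n]:
x[0] = 1
x[1] = 2
x[2] = -1
x[3] = -2

x = [1, 2, -1, -2]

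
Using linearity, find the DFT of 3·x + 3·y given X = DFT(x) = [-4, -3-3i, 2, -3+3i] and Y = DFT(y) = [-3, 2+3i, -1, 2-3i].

By linearity: DFT(3x + 3y) = 3·DFT(x) + 3·DFT(y)
= 3·[-4, -3-3i, 2, -3+3i] + 3·[-3, 2+3i, -1, 2-3i]

Computing element-wise:
Z[0] = 3·(-4) + 3·(-3) = -21
Z[1] = 3·(-3-3i) + 3·(2+3i) = -3
Z[2] = 3·(2) + 3·(-1) = 3
Z[3] = 3·(-3+3i) + 3·(2-3i) = -3

DFT(3x + 3y) = 3·X + 3·Y = [-21, -3, 3, -3]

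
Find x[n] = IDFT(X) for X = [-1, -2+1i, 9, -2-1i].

x[n] = (1/4) Σ(k=0 to 3) X[k] · e^(2πikn/4)

Computing each x[n]:
x[0] = 1
x[1] = -3
x[2] = 3
x[3] = -2

x = [1, -3, 3, -2]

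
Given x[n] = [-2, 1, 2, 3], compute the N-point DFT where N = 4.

X[k] = Σ(n=0 to 3) x[n] · ω_4^(nk)
where ω_4 = e^(-2πi/4)

Computing each X[k]:
X[0] = 4
X[1] = -4+2i
X[2] = -4
X[3] = -4-2i

X = [4, -4+2i, -4, -4-2i]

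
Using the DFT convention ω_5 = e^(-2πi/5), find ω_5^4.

ω_5^4 = e^(-2πi·4/5)
= cos(-2π·4/5) + i·sin(-2π·4/5)
= cos(-8π/5) + i·sin(-8π/5)

ω_5^4 = cos(-8π/5) + i·sin(-8π/5) = 0.3090+0.9511i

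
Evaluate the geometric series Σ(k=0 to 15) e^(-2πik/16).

Sum of all nth roots of unity equals 0 for n > 1 (geometric series with r ≠ 1).

0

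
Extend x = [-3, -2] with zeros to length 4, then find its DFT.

Original 2-point DFT: [-5, -1]
Zero-padded 4-point DFT provides frequency interpolation.

DFT_4([x, 0, ...]) = [-5, -3+2i, -1, -3-2i]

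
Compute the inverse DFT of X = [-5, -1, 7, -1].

x[n] = (1/4) Σ(k=0 to 3) X[k] · e^(2πikn/4)

Computing each x[n]:
x[0] = 0
x[1] = -3
x[2] = 1
x[3] = -3

x = [0, -3, 1, -3]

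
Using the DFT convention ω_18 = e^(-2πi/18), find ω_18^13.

ω_18^13 = e^(-2πi·13/18)
= cos(-2π·13/18) + i·sin(-2π·13/18)
= cos(-26π/18) + i·sin(-26π/18)

ω_18^13 = cos(-26π/18) + i·sin(-26π/18) = -0.1736+0.9848i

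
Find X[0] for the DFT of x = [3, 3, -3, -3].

X[0] = Σ(n=0 to 3) x[n] · ω_4^0 = Σ x[n]
= (3) + (3) + (-3) + (-3)

X[0] = 0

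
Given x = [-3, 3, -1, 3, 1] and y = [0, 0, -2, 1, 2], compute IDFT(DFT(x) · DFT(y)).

(x ⊛ y)[n] = Σ(m=0 to 4) x[m] · y[(n-m) mod 5]

Computing each output sample:
(x ⊛ y)[0] = -1
(x ⊛ y)[1] = -1
(x ⊛ y)[2] = 13
(x ⊛ y)[3] = -7
(x ⊛ y)[4] = -1

x ⊛ y = [-1, -1, 13, -7, -1]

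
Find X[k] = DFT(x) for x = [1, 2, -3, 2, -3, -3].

X[k] = Σ(n=0 to 5) x[n] · ω_6^(nk)
where ω_6 = e^(-2πi/6)

Computing each X[k]:
X[0] = -4
X[1] = 1.5000-4.3301i
X[2] = 6.5000-4.3301i
X[3] = -6
X[4] = 6.5000+4.3301i
X[5] = 1.5000+4.3301i

X = [-4, 1.5000-4.3301i, 6.5000-4.3301i, -6, 6.5000+4.3301i, 1.5000+4.3301i]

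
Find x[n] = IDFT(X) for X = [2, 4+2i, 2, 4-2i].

x[n] = (1/4) Σ(k=0 to 3) X[k] · e^(2πikn/4)

Computing each x[n]:
x[0] = 3
x[1] = -1
x[2] = -1
x[3] = 1

x = [3, -1, -1, 1]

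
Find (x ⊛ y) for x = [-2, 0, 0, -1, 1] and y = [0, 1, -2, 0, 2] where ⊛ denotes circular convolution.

(x ⊛ y)[n] = Σ(m=0 to 4) x[m] · y[(n-m) mod 5]

Computing each output sample:
(x ⊛ y)[0] = 3
(x ⊛ y)[1] = -4
(x ⊛ y)[2] = 2
(x ⊛ y)[3] = 2
(x ⊛ y)[4] = -5

x ⊛ y = [3, -4, 2, 2, -5]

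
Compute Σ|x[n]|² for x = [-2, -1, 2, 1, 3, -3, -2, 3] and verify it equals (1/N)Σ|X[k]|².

Time domain:
Σ|x[n]|² = |-2|² + |-1|² + |2|² + |1|² + |3|² + |-3|² + |-2|² + |3|² = 41.0000

Frequency domain:
(1/8)Σ|X[k]|² = (1/8)(|1|² + |-2.1716-4.0000i|² + |1+8i|² + |-7.8284+4.0000i|² + |1|² + |-7.8284-4.0000i|² + |1-8i|² + |-2.1716+4.0000i|²) = (1/8)·328.0000 = 41.0000

Both sides agree, confirming Parseval's theorem.

Σ|x[n]|² = (1/N)Σ|X[k]|² = 41.0000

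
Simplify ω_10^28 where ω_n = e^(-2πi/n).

Since ω_10^10 = 1, powers reduce modulo 10.
28 mod 10 = 8
So ω_10^28 = ω_10^8 = e^(-2πi·8/10)

ω_10^28 = ω_10^8 = 0.3090+0.9511i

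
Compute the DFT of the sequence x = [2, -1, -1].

X[k] = Σ(n=0 to 2) x[n] · ω_3^(nk)
where ω_3 = e^(-2πi/3)

Computing each X[k]:
X[0] = 0
X[1] = 3
X[2] = 3

X = [0, 3, 3]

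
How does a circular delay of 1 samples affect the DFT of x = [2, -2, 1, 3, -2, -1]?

Time shift by 1: X_shifted[k] = ω_6^(1k) · X[k]
Shifted x = [-1, 2, -2, 1, 3, -2]

DFT(x[n-1]) = [1, -2.5000+0.8660i, -0.5000-7.7942i, -1, -0.5000+7.7942i, -2.5000-0.8660i]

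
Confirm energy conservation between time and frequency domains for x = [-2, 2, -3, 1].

Time domain:
Σ|x[n]|² = |-2|² + |2|² + |-3|² + |1|² = 18.0000

Frequency domain:
(1/4)Σ|X[k]|² = (1/4)(|-2|² + |1-1i|² + |-8|² + |1+1i|²) = (1/4)·72.0000 = 18.0000

Both sides agree, confirming Parseval's theorem.

Σ|x[n]|² = (1/N)Σ|X[k]|² = 18.0000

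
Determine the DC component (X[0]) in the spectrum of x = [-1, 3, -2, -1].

X[0] = Σ(n=0 to 3) x[n] · ω_4^0 = Σ x[n]
= (-1) + (3) + (-2) + (-1)

X[0] = -1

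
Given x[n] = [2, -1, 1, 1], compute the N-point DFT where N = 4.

X[k] = Σ(n=0 to 3) x[n] · ω_4^(nk)
where ω_4 = e^(-2πi/4)

Computing each X[k]:
X[0] = 3
X[1] = 1+2i
X[2] = 3
X[3] = 1-2i

X = [3, 1+2i, 3, 1-2i]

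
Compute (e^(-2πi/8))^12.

Since ω_8^8 = 1, powers reduce modulo 8.
12 mod 8 = 4
So ω_8^12 = ω_8^4 = e^(-2πi·4/8)

ω_8^12 = ω_8^4 = -1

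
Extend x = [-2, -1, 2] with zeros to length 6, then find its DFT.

Original 3-point DFT: [-1, -2.5000+2.5981i, -2.5000-2.5981i]
Zero-padded 6-point DFT provides frequency interpolation.

DFT_6([x, 0, ...]) = [-1, -3.5000-0.8660i, -2.5000+2.5981i, 1, -2.5000-2.5981i, -3.5000+0.8660i]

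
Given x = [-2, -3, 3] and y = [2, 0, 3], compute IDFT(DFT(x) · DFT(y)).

(x ⊛ y)[n] = Σ(m=0 to 2) x[m] · y[(n-m) mod 3]

Computing each output sample:
(x ⊛ y)[0] = -13
(x ⊛ y)[1] = 3
(x ⊛ y)[2] = 0

x ⊛ y = [-13, 3, 0]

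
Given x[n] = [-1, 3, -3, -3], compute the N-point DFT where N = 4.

X[k] = Σ(n=0 to 3) x[n] · ω_4^(nk)
where ω_4 = e^(-2πi/4)

Computing each X[k]:
X[0] = -4
X[1] = 2-6i
X[2] = -4
X[3] = 2+6i

X = [-4, 2-6i, -4, 2+6i]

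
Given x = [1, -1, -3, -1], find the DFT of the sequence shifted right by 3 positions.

Time shift by 3: X_shifted[k] = ω_4^(3k) · X[k]
Shifted x = [-1, -3, -1, 1]

DFT(x[n-3]) = [-4, 4i, 0, -4i]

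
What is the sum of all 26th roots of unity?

Sum of all nth roots of unity equals 0 for n > 1 (geometric series with r ≠ 1).

0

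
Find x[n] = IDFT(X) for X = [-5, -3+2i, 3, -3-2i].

x[n] = (1/4) Σ(k=0 to 3) X[k] · e^(2πikn/4)

Computing each x[n]:
x[0] = -2
x[1] = -3
x[2] = 1
x[3] = -1

x = [-2, -3, 1, -1]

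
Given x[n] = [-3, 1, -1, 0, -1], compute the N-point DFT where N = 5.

X[k] = Σ(n=0 to 4) x[n] · ω_5^(nk)
where ω_5 = e^(-2πi/5)

Computing each X[k]:
X[0] = -4
X[1] = -2.1910-1.3143i
X[2] = -3.3090-2.1266i
X[3] = -3.3090+2.1266i
X[4] = -2.1910+1.3143i

X = [-4, -2.1910-1.3143i, -3.3090-2.1266i, -3.3090+2.1266i, -2.1910+1.3143i]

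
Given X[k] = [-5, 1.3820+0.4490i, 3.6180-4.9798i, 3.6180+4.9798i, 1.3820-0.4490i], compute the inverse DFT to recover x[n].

x[n] = (1/5) Σ(k=0 to 4) X[k] · e^(2πikn/5)

Computing each x[n]:
x[0] = 1
x[1] = -1
x[2] = -3
x[3] = 1
x[4] = -3

x = [1, -1, -3, 1, -3]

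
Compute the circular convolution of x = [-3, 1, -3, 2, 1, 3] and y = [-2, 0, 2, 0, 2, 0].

(x ⊛ y)[n] = Σ(m=0 to 5) x[m] · y[(n-m) mod 6]

Computing each output sample:
(x ⊛ y)[0] = 2
(x ⊛ y)[1] = 8
(x ⊛ y)[2] = 2
(x ⊛ y)[3] = 4
(x ⊛ y)[4] = -14
(x ⊛ y)[5] = 0

x ⊛ y = [2, 8, 2, 4, -14, 0]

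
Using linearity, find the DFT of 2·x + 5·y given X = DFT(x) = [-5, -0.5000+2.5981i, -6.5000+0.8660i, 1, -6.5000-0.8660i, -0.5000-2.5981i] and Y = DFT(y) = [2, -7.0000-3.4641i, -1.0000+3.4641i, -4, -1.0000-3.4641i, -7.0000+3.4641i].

By linearity: DFT(2x + 5y) = 2·DFT(x) + 5·DFT(y)
= 2·[-5, -0.5000+2.5981i, -6.5000+0.8660i, 1, -6.5000-0.8660i, -0.5000-2.5981i] + 5·[2, -7.0000-3.4641i, -1.0000+3.4641i, -4, -1.0000-3.4641i, -7.0000+3.4641i]

Computing element-wise:
Z[0] = 2·(-5) + 5·(2) = 0
Z[1] = 2·(-0.5000+2.5981i) + 5·(-7.0000-3.4641i) = -36.0000-12.1243i
Z[2] = 2·(-6.5000+0.8660i) + 5·(-1.0000+3.4641i) = -18.0000+19.0525i
Z[3] = 2·(1) + 5·(-4) = -18
Z[4] = 2·(-6.5000-0.8660i) + 5·(-1.0000-3.4641i) = -18.0000-19.0525i
Z[5] = 2·(-0.5000-2.5981i) + 5·(-7.0000+3.4641i) = -36.0000+12.1243i

DFT(2x + 5y) = 2·X + 5·Y = [0, -36.0000-12.1243i, -18.0000+19.0525i, -18, -18.0000-19.0525i, -36.0000+12.1243i]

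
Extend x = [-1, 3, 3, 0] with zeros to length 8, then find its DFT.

Original 4-point DFT: [5, -4-3i, -1, -4+3i]
Zero-padded 8-point DFT provides frequency interpolation.

DFT_8([x, 0, ...]) = [5, 1.1213-5.1213i, -4-3i, -3.1213+0.8787i, -1, -3.1213-0.8787i, -4+3i, 1.1213+5.1213i]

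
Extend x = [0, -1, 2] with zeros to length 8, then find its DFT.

Original 3-point DFT: [1, -0.5000+2.5981i, -0.5000-2.5981i]
Zero-padded 8-point DFT provides frequency interpolation.

DFT_8([x, 0, ...]) = [1, -0.7071-1.2929i, -2+1i, 0.7071+2.7071i, 3, 0.7071-2.7071i, -2-1i, -0.7071+1.2929i]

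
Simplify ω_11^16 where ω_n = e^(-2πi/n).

Since ω_11^11 = 1, powers reduce modulo 11.
16 mod 11 = 5
So ω_11^16 = ω_11^5 = e^(-2πi·5/11)

ω_11^16 = ω_11^5 = -0.9595-0.2817i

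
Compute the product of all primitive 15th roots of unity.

The primitive 15th roots of unity are ω_15^k for k coprime to 15: k ∈ {1, 2, 4, 7, 8, 11, 13, 14}
Their product equals the constant term of the cyclotomic polynomial Φ_15(x) up to sign.
For n ≥ 3, the product of all primitive nth roots of unity is 1. (For n=1 it is 1; for n=2 it is -1.)

1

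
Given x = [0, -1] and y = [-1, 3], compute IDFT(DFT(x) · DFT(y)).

(x ⊛ y)[n] = Σ(m=0 to 1) x[m] · y[(n-m) mod 2]

Computing each output sample:
(x ⊛ y)[0] = -3
(x ⊛ y)[1] = 1

x ⊛ y = [-3, 1]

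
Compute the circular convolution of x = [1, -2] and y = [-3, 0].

(x ⊛ y)[n] = Σ(m=0 to 1) x[m] · y[(n-m) mod 2]

Computing each output sample:
(x ⊛ y)[0] = -3
(x ⊛ y)[1] = 6

x ⊛ y = [-3, 6]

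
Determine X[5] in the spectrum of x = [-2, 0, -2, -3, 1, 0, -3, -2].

X[5] = Σ(n=0 to 7) x[n] · ω_8^(5n) where ω_8 = e^(-2πi/8)
= (-2)·ω_8^0 + (0)·ω_8^5 + (-2)·ω_8^10 + (-3)·ω_8^15 + (1)·ω_8^20 + (0)·ω_8^25 + (-3)·ω_8^30 + (-2)·ω_8^35

X[5] = -3.7071-1.7071i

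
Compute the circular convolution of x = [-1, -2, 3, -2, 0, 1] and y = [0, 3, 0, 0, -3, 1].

(x ⊛ y)[n] = Σ(m=0 to 5) x[m] · y[(n-m) mod 6]

Computing each output sample:
(x ⊛ y)[0] = -8
(x ⊛ y)[1] = 6
(x ⊛ y)[2] = -8
(x ⊛ y)[3] = 6
(x ⊛ y)[4] = -2
(x ⊛ y)[5] = 5

x ⊛ y = [-8, 6, -8, 6, -2, 5]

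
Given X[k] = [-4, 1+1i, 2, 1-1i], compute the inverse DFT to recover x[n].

x[n] = (1/4) Σ(k=0 to 3) X[k] · e^(2πikn/4)

Computing each x[n]:
x[0] = 0
x[1] = -2
x[2] = -1
x[3] = -1

x = [0, -2, -1, -1]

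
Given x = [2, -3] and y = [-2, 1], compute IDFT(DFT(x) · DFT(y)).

(x ⊛ y)[n] = Σ(m=0 to 1) x[m] · y[(n-m) mod 2]

Computing each output sample:
(x ⊛ y)[0] = -7
(x ⊛ y)[1] = 8

x ⊛ y = [-7, 8]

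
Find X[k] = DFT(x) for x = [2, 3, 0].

X[k] = Σ(n=0 to 2) x[n] · ω_3^(nk)
where ω_3 = e^(-2πi/3)

Computing each X[k]:
X[0] = 5
X[1] = 0.5000-2.5981i
X[2] = 0.5000+2.5981i

X = [5, 0.5000-2.5981i, 0.5000+2.5981i]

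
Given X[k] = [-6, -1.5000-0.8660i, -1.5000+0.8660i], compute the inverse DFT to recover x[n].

x[n] = (1/3) Σ(k=0 to 2) X[k] · e^(2πikn/3)

Computing each x[n]:
x[0] = -3
x[1] = -1
x[2] = -2

x = [-3, -1, -2]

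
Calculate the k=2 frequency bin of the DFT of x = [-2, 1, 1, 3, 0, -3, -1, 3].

X[2] = Σ(n=0 to 7) x[n] · ω_8^(2n) where ω_8 = e^(-2πi/8)
= (-2)·ω_8^0 + (1)·ω_8^2 + (1)·ω_8^4 + (3)·ω_8^6 + (0)·ω_8^8 + (-3)·ω_8^10 + (-1)·ω_8^12 + (3)·ω_8^14

X[2] = -2+8i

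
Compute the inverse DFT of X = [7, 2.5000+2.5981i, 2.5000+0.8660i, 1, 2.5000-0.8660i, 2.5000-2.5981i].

x[n] = (1/6) Σ(k=0 to 5) X[k] · e^(2πikn/6)

Computing each x[n]:
x[0] = 3
x[1] = 0
x[2] = 0
x[3] = 1
x[4] = 1
x[5] = 2

x = [3, 0, 0, 1, 1, 2]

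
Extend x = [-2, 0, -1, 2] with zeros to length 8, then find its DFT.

Original 4-point DFT: [-1, -1+2i, -5, -1-2i]
Zero-padded 8-point DFT provides frequency interpolation.

DFT_8([x, 0, ...]) = [-1, -3.4142-0.4142i, -1+2i, -0.5858-2.4142i, -5, -0.5858+2.4142i, -1-2i, -3.4142+0.4142i]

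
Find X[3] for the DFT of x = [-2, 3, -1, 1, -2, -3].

X[3] = Σ(n=0 to 5) x[n] · ω_6^(3n) where ω_6 = e^(-2πi/6)
= (-2)·ω_6^0 + (3)·ω_6^3 + (-1)·ω_6^6 + (1)·ω_6^9 + (-2)·ω_6^12 + (-3)·ω_6^15

X[3] = -6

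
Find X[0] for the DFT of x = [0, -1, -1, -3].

X[0] = Σ(n=0 to 3) x[n] · ω_4^0 = Σ x[n]
= (0) + (-1) + (-1) + (-3)

X[0] = -5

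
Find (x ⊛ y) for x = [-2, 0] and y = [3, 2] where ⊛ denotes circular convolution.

(x ⊛ y)[n] = Σ(m=0 to 1) x[m] · y[(n-m) mod 2]

Computing each output sample:
(x ⊛ y)[0] = -6
(x ⊛ y)[1] = -4

x ⊛ y = [-6, -4]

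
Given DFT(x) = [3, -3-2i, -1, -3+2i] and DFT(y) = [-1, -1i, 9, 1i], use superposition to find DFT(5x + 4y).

By linearity: DFT(5x + 4y) = 5·DFT(x) + 4·DFT(y)
= 5·[3, -3-2i, -1, -3+2i] + 4·[-1, -1i, 9, 1i]

Computing element-wise:
Z[0] = 5·(3) + 4·(-1) = 11
Z[1] = 5·(-3-2i) + 4·(-1i) = -15-14i
Z[2] = 5·(-1) + 4·(9) = 31
Z[3] = 5·(-3+2i) + 4·(1i) = -15+14i

DFT(5x + 4y) = 5·X + 4·Y = [11, -15-14i, 31, -15+14i]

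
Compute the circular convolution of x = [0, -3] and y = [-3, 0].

(x ⊛ y)[n] = Σ(m=0 to 1) x[m] · y[(n-m) mod 2]

Computing each output sample:
(x ⊛ y)[0] = 0
(x ⊛ y)[1] = 9

x ⊛ y = [0, 9]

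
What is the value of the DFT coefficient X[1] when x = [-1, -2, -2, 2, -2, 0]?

X[1] = Σ(n=0 to 5) x[n] · ω_6^(1n) where ω_6 = e^(-2πi/6)
= (-1)·ω_6^0 + (-2)·ω_6^1 + (-2)·ω_6^2 + (2)·ω_6^3 + (-2)·ω_6^4 + (0)·ω_6^5

X[1] = -2.0000+1.7321i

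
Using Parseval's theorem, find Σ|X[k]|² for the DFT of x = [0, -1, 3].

Parseval: Σ|x[n]|² = (1/N)Σ|X[k]|², so Σ|X[k]|² = N·Σ|x[n]|² = 3·10.0000

Σ|X[k]|² = N·Σ|x[n]|² = 3·10.0000 = 30.0000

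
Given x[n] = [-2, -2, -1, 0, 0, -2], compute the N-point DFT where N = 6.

X[k] = Σ(n=0 to 5) x[n] · ω_6^(nk)
where ω_6 = e^(-2πi/6)

Computing each X[k]:
X[0] = -7
X[1] = -3.5000+0.8660i
X[2] = 0.5000-0.8660i
X[3] = 1
X[4] = 0.5000+0.8660i
X[5] = -3.5000-0.8660i

X = [-7, -3.5000+0.8660i, 0.5000-0.8660i, 1, 0.5000+0.8660i, -3.5000-0.8660i]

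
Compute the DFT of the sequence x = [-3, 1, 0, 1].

X[k] = Σ(n=0 to 3) x[n] · ω_4^(nk)
where ω_4 = e^(-2πi/4)

Computing each X[k]:
X[0] = -1
X[1] = -3
X[2] = -5
X[3] = -3

X = [-1, -3, -5, -3]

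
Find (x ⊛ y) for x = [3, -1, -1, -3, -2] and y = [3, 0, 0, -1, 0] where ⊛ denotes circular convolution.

(x ⊛ y)[n] = Σ(m=0 to 4) x[m] · y[(n-m) mod 5]

Computing each output sample:
(x ⊛ y)[0] = 10
(x ⊛ y)[1] = 0
(x ⊛ y)[2] = -1
(x ⊛ y)[3] = -12
(x ⊛ y)[4] = -5

x ⊛ y = [10, 0, -1, -12, -5]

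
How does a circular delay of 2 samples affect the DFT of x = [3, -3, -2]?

Time shift by 2: X_shifted[k] = ω_3^(2k) · X[k]
Shifted x = [-3, -2, 3]

DFT(x[n-2]) = [-2, -3.5000+4.3301i, -3.5000-4.3301i]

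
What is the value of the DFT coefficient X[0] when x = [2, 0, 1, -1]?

X[0] = Σ(n=0 to 3) x[n] · ω_4^0 = Σ x[n]
= (2) + (0) + (1) + (-1)

X[0] = 2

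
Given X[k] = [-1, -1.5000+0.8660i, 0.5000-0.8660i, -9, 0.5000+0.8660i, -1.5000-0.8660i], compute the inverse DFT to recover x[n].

x[n] = (1/6) Σ(k=0 to 5) X[k] · e^(2πikn/6)

Computing each x[n]:
x[0] = -2
x[1] = 1
x[2] = -2
x[3] = 2
x[4] = -1
x[5] = 1

x = [-2, 1, -2, 2, -1, 1]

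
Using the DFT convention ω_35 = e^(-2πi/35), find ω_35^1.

ω_35^1 = e^(-2πi·1/35)
= cos(-2π·1/35) + i·sin(-2π·1/35)
= cos(-2π/35) + i·sin(-2π/35)

ω_35^1 = cos(-2π/35) + i·sin(-2π/35) = 0.9839-0.1786i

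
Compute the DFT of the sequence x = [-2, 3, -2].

X[k] = Σ(n=0 to 2) x[n] · ω_3^(nk)
where ω_3 = e^(-2πi/3)

Computing each X[k]:
X[0] = -1
X[1] = -2.5000-4.3301i
X[2] = -2.5000+4.3301i

X = [-1, -2.5000-4.3301i, -2.5000+4.3301i]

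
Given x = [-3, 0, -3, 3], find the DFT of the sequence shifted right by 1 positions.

Time shift by 1: X_shifted[k] = ω_4^(1k) · X[k]
Shifted x = [3, -3, 0, -3]

DFT(x[n-1]) = [-3, 3, 9, 3]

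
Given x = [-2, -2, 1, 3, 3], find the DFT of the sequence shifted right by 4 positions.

Time shift by 4: X_shifted[k] = ω_5^(4k) · X[k]
Shifted x = [-2, 1, 3, 3, -2]

DFT(x[n-4]) = [3, -7.1631-2.8532i, 0.6631-1.7634i, 0.6631+1.7634i, -7.1631+2.8532i]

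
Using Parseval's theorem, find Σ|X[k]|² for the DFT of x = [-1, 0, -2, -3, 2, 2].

Parseval: Σ|x[n]|² = (1/N)Σ|X[k]|², so Σ|X[k]|² = N·Σ|x[n]|² = 6·22.0000

Σ|X[k]|² = N·Σ|x[n]|² = 6·22.0000 = 132.0000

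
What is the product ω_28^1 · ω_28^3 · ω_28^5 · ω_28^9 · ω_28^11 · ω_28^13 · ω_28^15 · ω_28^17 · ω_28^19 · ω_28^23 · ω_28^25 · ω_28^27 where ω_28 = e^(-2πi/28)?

The primitive 28th roots of unity are ω_28^k for k coprime to 28: k ∈ {1, 3, 5, 9, 11, 13, 15, 17, 19, 23, 25, 27}
Their product equals the constant term of the cyclotomic polynomial Φ_28(x) up to sign.
For n ≥ 3, the product of all primitive nth roots of unity is 1. (For n=1 it is 1; for n=2 it is -1.)

1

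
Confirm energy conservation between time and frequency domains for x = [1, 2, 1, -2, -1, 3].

Time domain:
Σ|x[n]|² = |1|² + |2|² + |1|² + |-2|² + |-1|² + |3|² = 20.0000

Frequency domain:
(1/6)Σ|X[k]|² = (1/6)(|4|² + |5.5000-0.8660i|² + |-3.5000+2.5981i|² + |-2|² + |-3.5000-2.5981i|² + |5.5000+0.8660i|²) = (1/6)·120.0000 = 20.0000

Both sides agree, confirming Parseval's theorem.

Σ|x[n]|² = (1/N)Σ|X[k]|² = 20.0000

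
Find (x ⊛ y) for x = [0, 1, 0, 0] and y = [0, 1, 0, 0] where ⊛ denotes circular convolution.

(x ⊛ y)[n] = Σ(m=0 to 3) x[m] · y[(n-m) mod 4]

Computing each output sample:
(x ⊛ y)[0] = 0
(x ⊛ y)[1] = 0
(x ⊛ y)[2] = 1
(x ⊛ y)[3] = 0

x ⊛ y = [0, 0, 1, 0]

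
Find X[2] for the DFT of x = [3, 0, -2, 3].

X[2] = Σ(n=0 to 3) x[n] · ω_4^(2n) where ω_4 = e^(-2πi/4)
= (3)·ω_4^0 + (0)·ω_4^2 + (-2)·ω_4^4 + (3)·ω_4^6

X[2] = -2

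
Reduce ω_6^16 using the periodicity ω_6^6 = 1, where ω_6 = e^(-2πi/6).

Since ω_6^6 = 1, powers reduce modulo 6.
16 mod 6 = 4
So ω_6^16 = ω_6^4 = e^(-2πi·4/6)

ω_6^16 = ω_6^4 = -0.5000+0.8660i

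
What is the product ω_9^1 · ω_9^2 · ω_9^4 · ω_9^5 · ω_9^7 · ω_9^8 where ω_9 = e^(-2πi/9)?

The primitive 9th roots of unity are ω_9^k for k coprime to 9: k ∈ {1, 2, 4, 5, 7, 8}
Their product equals the constant term of the cyclotomic polynomial Φ_9(x) up to sign.
For n ≥ 3, the product of all primitive nth roots of unity is 1. (For n=1 it is 1; for n=2 it is -1.)

1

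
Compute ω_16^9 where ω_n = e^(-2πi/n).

ω_16^9 = e^(-2πi·9/16)
= cos(-2π·9/16) + i·sin(-2π·9/16)
= cos(-18π/16) + i·sin(-18π/16)

ω_16^9 = cos(-18π/16) + i·sin(-18π/16) = -0.9239+0.3827i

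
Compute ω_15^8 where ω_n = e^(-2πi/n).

ω_15^8 = e^(-2πi·8/15)
= cos(-2π·8/15) + i·sin(-2π·8/15)
= cos(-16π/15) + i·sin(-16π/15)

ω_15^8 = cos(-16π/15) + i·sin(-16π/15) = -0.9781+0.2079i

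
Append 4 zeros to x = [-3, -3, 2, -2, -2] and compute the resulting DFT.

Original 5-point DFT: [-8, -4.5451-1.4001i, 1.0451+4.3920i, 1.0451-4.3920i, -4.5451+1.4001i]
Zero-padded 9-point DFT provides frequency interpolation.

DFT_9([x, 0, ...]) = [-8, -2.0715+2.3748i, -5.9324-0.7472i, -3.5000+6.0622i, 2.0039+2.0741i, 2.0039-2.0741i, -3.5000-6.0622i, -5.9324+0.7472i, -2.0715-2.3748i]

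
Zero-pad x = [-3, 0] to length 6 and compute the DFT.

Original 2-point DFT: [-3, -3]
Zero-padded 6-point DFT provides frequency interpolation.

DFT_6([x, 0, ...]) = [-3, -3, -3, -3, -3, -3]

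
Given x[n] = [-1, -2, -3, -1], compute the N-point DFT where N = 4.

X[k] = Σ(n=0 to 3) x[n] · ω_4^(nk)
where ω_4 = e^(-2πi/4)

Computing each X[k]:
X[0] = -7
X[1] = 2+1i
X[2] = -1
X[3] = 2-1i

X = [-7, 2+1i, -1, 2-1i]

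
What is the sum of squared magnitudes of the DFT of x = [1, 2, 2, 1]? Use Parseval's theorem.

Parseval: Σ|x[n]|² = (1/N)Σ|X[k]|², so Σ|X[k]|² = N·Σ|x[n]|² = 4·10.0000

Σ|X[k]|² = N·Σ|x[n]|² = 4·10.0000 = 40.0000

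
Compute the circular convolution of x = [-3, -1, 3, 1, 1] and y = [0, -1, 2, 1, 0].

(x ⊛ y)[n] = Σ(m=0 to 4) x[m] · y[(n-m) mod 5]

Computing each output sample:
(x ⊛ y)[0] = 4
(x ⊛ y)[1] = 6
(x ⊛ y)[2] = -4
(x ⊛ y)[3] = -8
(x ⊛ y)[4] = 4

x ⊛ y = [4, 6, -4, -8, 4]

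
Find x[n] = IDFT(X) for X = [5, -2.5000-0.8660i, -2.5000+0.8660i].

x[n] = (1/3) Σ(k=0 to 2) X[k] · e^(2πikn/3)

Computing each x[n]:
x[0] = 0
x[1] = 3
x[2] = 2

x = [0, 3, 2]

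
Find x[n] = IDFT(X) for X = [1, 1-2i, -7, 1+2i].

x[n] = (1/4) Σ(k=0 to 3) X[k] · e^(2πikn/4)

Computing each x[n]:
x[0] = -1
x[1] = 3
x[2] = -2
x[3] = 1

x = [-1, 3, -2, 1]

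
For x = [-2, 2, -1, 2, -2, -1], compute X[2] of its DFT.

X[2] = Σ(n=0 to 5) x[n] · ω_6^(2n) where ω_6 = e^(-2πi/6)
= (-2)·ω_6^0 + (2)·ω_6^2 + (-1)·ω_6^4 + (2)·ω_6^6 + (-2)·ω_6^8 + (-1)·ω_6^10

X[2] = 1.0000-1.7321i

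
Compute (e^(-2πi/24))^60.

Since ω_24^24 = 1, powers reduce modulo 24.
60 mod 24 = 12
So ω_24^60 = ω_24^12 = e^(-2πi·12/24)

ω_24^60 = ω_24^12 = -1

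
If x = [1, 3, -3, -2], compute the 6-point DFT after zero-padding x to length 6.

Original 4-point DFT: [-1, 4-5i, -3, 4+5i]
Zero-padded 6-point DFT provides frequency interpolation.

DFT_6([x, 0, ...]) = [-1, 6, -1.0000-5.1962i, -3, -1.0000+5.1962i, 6]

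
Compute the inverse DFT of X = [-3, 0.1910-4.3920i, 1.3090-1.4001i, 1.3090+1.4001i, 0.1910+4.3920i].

x[n] = (1/5) Σ(k=0 to 4) X[k] · e^(2πikn/5)

Computing each x[n]:
x[0] = 0
x[1] = 1
x[2] = 0
x[3] = -1
x[4] = -3

x = [0, 1, 0, -1, -3]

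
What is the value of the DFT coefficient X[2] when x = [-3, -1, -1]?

X[2] = Σ(n=0 to 2) x[n] · ω_3^(2n) where ω_3 = e^(-2πi/3)
= (-3)·ω_3^0 + (-1)·ω_3^2 + (-1)·ω_3^4

X[2] = -2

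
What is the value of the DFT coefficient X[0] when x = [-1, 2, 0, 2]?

X[0] = Σ(n=0 to 3) x[n] · ω_4^0 = Σ x[n]
= (-1) + (2) + (0) + (2)

X[0] = 3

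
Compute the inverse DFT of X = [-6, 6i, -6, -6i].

x[n] = (1/4) Σ(k=0 to 3) X[k] · e^(2πikn/4)

Computing each x[n]:
x[0] = -3
x[1] = -3
x[2] = -3
x[3] = 3

x = [-3, -3, -3, 3]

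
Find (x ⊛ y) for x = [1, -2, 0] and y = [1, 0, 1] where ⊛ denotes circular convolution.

(x ⊛ y)[n] = Σ(m=0 to 2) x[m] · y[(n-m) mod 3]

Computing each output sample:
(x ⊛ y)[0] = -1
(x ⊛ y)[1] = -2
(x ⊛ y)[2] = 1

x ⊛ y = [-1, -2, 1]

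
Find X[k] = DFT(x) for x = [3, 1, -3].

X[k] = Σ(n=0 to 2) x[n] · ω_3^(nk)
where ω_3 = e^(-2πi/3)

Computing each X[k]:
X[0] = 1
X[1] = 4.0000-3.4641i
X[2] = 4.0000+3.4641i

X = [1, 4.0000-3.4641i, 4.0000+3.4641i]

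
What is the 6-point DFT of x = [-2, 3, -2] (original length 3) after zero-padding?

Original 3-point DFT: [-1, -2.5000-4.3301i, -2.5000+4.3301i]
Zero-padded 6-point DFT provides frequency interpolation.

DFT_6([x, 0, ...]) = [-1, 0.5000-0.8660i, -2.5000-4.3301i, -7, -2.5000+4.3301i, 0.5000+0.8660i]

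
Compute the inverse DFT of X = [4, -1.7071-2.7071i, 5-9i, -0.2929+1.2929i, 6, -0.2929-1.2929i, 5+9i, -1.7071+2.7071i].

x[n] = (1/8) Σ(k=0 to 7) X[k] · e^(2πikn/8)

Computing each x[n]:
x[0] = 2
x[1] = 2
x[2] = 1
x[3] = -2
x[4] = 3
x[5] = 2
x[6] = -1
x[7] = -3

x = [2, 2, 1, -2, 3, 2, -1, -3]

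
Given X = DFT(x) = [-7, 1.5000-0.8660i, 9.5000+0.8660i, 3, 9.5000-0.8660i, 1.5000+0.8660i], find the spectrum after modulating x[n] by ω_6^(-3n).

Modulation property: DFT(ω_6^(-3n)·x[n]) = X[(k-3) mod 6], so circularly shift X by 3 positions.

X[k-3] = [3, 9.5000-0.8660i, 1.5000+0.8660i, -7, 1.5000-0.8660i, 9.5000+0.8660i]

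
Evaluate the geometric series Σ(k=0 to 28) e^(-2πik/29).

Sum of all nth roots of unity equals 0 for n > 1 (geometric series with r ≠ 1).

0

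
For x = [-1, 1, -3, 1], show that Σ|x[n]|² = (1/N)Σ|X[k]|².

Time domain:
Σ|x[n]|² = |-1|² + |1|² + |-3|² + |1|² = 12.0000

Frequency domain:
(1/4)Σ|X[k]|² = (1/4)(|-2|² + |2|² + |-6|² + |2|²) = (1/4)·48.0000 = 12.0000

Both sides agree, confirming Parseval's theorem.

Σ|x[n]|² = (1/N)Σ|X[k]|² = 12.0000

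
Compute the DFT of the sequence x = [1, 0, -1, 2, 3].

X[k] = Σ(n=0 to 4) x[n] · ω_5^(nk)
where ω_5 = e^(-2πi/5)

Computing each X[k]:
X[0] = 5
X[1] = 1.1180+4.6165i
X[2] = -1.1180-1.0898i
X[3] = -1.1180+1.0898i
X[4] = 1.1180-4.6165i

X = [5, 1.1180+4.6165i, -1.1180-1.0898i, -1.1180+1.0898i, 1.1180-4.6165i]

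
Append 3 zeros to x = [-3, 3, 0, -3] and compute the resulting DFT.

Original 4-point DFT: [-3, -3-6i, -3, -3+6i]
Zero-padded 7-point DFT provides frequency interpolation.

DFT_7([x, 0, ...]) = [-3, 1.5734-1.0438i, -5.5380-5.2703i, -5.0353+1.6231i, -5.0353-1.6231i, -5.5380+5.2703i, 1.5734+1.0438i]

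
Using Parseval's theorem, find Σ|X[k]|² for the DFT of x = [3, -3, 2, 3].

Parseval: Σ|x[n]|² = (1/N)Σ|X[k]|², so Σ|X[k]|² = N·Σ|x[n]|² = 4·31.0000

Σ|X[k]|² = N·Σ|x[n]|² = 4·31.0000 = 124.0000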